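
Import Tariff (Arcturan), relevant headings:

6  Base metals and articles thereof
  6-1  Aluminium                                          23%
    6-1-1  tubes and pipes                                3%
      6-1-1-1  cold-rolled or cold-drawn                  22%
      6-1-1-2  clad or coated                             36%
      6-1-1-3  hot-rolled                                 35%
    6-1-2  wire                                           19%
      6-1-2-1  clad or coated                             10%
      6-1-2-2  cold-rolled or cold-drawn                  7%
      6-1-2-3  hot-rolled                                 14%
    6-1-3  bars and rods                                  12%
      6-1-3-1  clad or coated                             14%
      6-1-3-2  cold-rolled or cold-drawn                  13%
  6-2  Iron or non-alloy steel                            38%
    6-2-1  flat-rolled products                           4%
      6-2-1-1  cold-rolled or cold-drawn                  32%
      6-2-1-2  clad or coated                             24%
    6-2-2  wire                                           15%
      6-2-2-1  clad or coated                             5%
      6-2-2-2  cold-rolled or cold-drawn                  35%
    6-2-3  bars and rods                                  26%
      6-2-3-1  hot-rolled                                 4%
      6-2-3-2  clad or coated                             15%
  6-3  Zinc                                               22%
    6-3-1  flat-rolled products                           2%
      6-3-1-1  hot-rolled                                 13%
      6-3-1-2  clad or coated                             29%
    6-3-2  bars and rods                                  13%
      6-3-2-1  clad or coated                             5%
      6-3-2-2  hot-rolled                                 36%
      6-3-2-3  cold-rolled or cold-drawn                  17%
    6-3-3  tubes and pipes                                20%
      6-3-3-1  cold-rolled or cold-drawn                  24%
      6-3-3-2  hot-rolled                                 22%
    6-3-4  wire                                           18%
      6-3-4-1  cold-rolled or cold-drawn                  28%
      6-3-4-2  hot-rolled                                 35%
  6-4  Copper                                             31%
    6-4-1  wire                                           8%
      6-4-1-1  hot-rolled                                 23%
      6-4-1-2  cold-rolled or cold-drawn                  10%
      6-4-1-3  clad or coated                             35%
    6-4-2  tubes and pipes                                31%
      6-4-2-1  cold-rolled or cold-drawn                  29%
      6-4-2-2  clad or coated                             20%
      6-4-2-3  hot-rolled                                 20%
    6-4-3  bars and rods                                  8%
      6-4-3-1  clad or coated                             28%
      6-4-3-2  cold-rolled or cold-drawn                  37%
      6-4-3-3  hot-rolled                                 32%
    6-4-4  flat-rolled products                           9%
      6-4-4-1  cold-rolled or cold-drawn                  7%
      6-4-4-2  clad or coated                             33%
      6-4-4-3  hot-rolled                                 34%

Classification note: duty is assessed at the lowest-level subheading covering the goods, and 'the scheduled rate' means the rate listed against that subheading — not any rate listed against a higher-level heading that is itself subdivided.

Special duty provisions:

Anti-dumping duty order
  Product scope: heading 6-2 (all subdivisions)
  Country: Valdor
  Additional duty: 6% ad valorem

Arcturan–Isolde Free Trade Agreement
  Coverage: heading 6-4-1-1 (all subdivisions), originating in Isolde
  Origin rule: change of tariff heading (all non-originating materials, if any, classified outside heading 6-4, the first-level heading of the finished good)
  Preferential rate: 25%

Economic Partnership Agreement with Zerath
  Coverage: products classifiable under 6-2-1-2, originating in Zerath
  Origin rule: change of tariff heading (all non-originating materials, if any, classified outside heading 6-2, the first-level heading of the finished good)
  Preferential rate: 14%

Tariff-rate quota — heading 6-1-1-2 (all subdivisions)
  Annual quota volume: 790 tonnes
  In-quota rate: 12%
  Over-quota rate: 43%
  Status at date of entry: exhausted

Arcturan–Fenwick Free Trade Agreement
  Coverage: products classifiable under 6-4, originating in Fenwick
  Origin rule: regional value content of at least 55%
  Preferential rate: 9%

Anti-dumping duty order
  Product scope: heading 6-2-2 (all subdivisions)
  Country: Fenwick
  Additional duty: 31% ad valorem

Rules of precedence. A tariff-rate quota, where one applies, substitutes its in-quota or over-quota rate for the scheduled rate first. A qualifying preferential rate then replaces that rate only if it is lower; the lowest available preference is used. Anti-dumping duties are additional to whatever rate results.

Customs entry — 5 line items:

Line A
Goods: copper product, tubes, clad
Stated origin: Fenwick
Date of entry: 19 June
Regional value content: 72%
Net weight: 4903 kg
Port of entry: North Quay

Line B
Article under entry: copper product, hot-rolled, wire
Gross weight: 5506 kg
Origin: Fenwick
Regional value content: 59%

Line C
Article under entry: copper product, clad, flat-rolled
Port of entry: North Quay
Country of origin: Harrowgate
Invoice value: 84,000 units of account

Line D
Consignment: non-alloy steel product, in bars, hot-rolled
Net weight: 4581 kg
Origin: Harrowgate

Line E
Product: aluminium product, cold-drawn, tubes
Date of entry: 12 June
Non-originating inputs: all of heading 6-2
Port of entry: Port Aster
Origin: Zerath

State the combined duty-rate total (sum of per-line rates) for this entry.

77%

Line A: copper → 6-4; tubes → 6-4-2; clad → 6-4-2-2. Scheduled 20%. Fenwick agreement on 6-4: RVC ≥ 55% → 9% available; preferential 9%. → 9%.
Line B: copper → 6-4; wire → 6-4-1; hot-rolled → 6-4-1-1. Scheduled 23%. Fenwick agreement on 6-4: RVC ≥ 55% → 9% available; preferential 9%. → 9%.
Line C: copper → 6-4; flat-rolled → 6-4-4; clad → 6-4-4-2. Scheduled 33%. No special measure applies. → 33%.
Line D: non-alloy steel → 6-2; in bars → 6-2-3; hot-rolled → 6-2-3-1. Scheduled 4%. No special measure applies. → 4%.
Line E: aluminium → 6-1; tubes → 6-1-1; cold-drawn → 6-1-1-1. Scheduled 22%. Zerath agreement on 6-2-1-2: 6-1-1-1 not covered. → 22%.
Sum: 9% + 9% + 33% + 4% + 22% = 77%.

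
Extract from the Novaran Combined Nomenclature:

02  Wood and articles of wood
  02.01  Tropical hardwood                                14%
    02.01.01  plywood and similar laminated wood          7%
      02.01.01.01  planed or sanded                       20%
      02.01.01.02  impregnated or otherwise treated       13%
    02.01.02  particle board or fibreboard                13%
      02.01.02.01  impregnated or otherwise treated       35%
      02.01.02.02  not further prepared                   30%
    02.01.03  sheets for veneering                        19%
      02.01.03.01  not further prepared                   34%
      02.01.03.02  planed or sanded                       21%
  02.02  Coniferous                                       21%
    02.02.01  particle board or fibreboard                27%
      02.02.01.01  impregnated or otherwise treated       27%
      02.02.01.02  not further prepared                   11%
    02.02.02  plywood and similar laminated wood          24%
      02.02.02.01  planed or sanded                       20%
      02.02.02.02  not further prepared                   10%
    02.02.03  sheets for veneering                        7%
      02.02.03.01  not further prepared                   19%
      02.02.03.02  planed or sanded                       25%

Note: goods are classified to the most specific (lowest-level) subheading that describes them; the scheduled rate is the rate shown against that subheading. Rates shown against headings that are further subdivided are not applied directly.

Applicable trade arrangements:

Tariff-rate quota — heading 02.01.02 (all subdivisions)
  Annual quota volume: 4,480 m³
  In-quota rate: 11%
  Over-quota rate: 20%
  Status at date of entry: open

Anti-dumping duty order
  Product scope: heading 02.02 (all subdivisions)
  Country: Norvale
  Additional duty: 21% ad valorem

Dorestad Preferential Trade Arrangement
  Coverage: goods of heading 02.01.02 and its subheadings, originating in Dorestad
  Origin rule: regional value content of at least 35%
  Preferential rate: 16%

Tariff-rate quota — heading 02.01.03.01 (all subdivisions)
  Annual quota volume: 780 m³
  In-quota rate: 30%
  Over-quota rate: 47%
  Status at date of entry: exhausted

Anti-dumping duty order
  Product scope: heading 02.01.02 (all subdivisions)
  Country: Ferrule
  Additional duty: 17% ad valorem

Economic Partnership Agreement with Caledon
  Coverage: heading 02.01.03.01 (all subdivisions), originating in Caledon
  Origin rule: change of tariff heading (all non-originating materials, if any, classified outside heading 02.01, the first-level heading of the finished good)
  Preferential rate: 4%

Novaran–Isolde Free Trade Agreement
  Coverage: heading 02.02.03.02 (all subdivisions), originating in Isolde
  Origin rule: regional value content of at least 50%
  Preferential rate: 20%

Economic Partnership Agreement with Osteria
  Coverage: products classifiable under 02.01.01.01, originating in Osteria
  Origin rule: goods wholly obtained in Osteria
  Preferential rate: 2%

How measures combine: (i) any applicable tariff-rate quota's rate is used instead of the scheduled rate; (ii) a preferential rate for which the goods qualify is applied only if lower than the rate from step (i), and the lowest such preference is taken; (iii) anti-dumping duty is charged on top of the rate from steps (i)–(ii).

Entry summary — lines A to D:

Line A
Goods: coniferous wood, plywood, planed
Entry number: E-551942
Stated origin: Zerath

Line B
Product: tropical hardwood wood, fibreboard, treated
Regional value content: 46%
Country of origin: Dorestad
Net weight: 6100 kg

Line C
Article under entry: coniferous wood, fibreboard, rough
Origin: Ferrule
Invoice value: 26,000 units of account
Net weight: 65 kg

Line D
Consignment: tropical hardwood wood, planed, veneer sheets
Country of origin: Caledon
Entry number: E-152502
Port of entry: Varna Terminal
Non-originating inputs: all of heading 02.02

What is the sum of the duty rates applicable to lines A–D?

63%

Line A: coniferous → 02.02; plywood → 02.02.02; planed → 02.02.02.01. Scheduled 20%. No special measure applies. → 20%.
Line B: tropical hardwood → 02.01; fibreboard → 02.01.02; treated → 02.01.02.01. Scheduled 35%. quota on 02.01.02 open → in-quota 11%; Dorestad agreement on 02.01.02: RVC ≥ 35% → 16% available; preference 16% not lower than 11% → no reduction. → 11%.
Line C: coniferous → 02.02; fibreboard → 02.02.01; rough → 02.02.01.02. Scheduled 11%. No special measure applies. → 11%.
Line D: tropical hardwood → 02.01; veneer sheets → 02.01.03; planed → 02.01.03.02. Scheduled 21%. Caledon agreement on 02.01.03.01: 02.01.03.02 not covered. → 21%.
Sum: 20% + 11% + 11% + 21% = 63%.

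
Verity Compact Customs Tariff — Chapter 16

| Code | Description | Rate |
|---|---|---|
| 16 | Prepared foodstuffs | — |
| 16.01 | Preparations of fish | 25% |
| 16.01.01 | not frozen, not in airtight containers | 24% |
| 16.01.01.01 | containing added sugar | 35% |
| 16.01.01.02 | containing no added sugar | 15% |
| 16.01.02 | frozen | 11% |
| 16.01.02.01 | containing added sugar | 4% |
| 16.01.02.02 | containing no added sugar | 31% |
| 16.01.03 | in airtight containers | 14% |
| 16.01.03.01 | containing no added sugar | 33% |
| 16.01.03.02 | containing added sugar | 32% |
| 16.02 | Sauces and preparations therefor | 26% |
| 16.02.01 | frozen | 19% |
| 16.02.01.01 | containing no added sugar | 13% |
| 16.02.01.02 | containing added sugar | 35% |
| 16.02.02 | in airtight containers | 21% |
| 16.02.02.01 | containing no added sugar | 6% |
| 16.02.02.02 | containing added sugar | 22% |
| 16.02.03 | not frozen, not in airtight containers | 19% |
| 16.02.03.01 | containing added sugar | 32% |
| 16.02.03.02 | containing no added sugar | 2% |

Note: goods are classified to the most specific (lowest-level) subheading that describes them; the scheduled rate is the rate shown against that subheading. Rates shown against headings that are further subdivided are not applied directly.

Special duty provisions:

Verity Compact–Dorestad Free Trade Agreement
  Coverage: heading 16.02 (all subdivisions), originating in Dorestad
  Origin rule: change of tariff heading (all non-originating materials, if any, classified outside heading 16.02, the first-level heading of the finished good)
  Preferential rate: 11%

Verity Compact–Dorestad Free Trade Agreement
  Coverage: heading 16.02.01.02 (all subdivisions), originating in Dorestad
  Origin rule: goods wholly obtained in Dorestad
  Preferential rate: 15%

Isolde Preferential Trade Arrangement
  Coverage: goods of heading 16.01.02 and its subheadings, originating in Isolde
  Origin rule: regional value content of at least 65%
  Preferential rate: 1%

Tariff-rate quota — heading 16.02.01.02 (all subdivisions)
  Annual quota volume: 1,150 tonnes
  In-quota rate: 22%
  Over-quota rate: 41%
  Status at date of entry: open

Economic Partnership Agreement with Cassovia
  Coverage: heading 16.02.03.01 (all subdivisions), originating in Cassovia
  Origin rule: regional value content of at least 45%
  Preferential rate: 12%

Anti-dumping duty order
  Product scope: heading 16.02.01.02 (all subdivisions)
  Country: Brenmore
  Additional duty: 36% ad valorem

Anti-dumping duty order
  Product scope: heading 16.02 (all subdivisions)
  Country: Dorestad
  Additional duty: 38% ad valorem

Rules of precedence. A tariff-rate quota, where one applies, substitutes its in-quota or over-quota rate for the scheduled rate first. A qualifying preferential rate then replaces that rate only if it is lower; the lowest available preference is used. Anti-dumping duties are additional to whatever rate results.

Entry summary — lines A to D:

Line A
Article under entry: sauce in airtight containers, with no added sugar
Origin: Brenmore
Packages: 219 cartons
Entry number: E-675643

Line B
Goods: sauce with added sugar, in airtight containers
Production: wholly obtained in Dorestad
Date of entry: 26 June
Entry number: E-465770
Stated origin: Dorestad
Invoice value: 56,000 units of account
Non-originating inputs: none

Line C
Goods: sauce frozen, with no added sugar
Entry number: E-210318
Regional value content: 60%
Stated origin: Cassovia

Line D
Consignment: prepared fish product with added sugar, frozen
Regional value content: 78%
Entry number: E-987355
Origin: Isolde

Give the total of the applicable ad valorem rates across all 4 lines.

69%

Line A: sauce → 16.02; in airtight containers → 16.02.02; with no added sugar → 16.02.02.01. Scheduled 6%. No special measure applies. → 6%.
Line B: sauce → 16.02; in airtight containers → 16.02.02; with added sugar → 16.02.02.02. Scheduled 22%. Dorestad agreement on 16.02: CTH met → 11% available; Dorestad agreement on 16.02.01.02: 16.02.02.02 not covered; preferential 11%; anti-dumping (Dorestad, 16.02): +38%; total 11% + 38% = 49%. → 49%.
Line C: sauce → 16.02; frozen → 16.02.01; with no added sugar → 16.02.01.01. Scheduled 13%. Cassovia agreement on 16.02.03.01: 16.02.01.01 not covered. → 13%.
Line D: prepared fish product → 16.01; frozen → 16.01.02; with added sugar → 16.01.02.01. Scheduled 4%. Isolde agreement on 16.01.02: RVC ≥ 65% → 1% available; preferential 1%. → 1%.
Sum: 6% + 49% + 13% + 1% = 69%.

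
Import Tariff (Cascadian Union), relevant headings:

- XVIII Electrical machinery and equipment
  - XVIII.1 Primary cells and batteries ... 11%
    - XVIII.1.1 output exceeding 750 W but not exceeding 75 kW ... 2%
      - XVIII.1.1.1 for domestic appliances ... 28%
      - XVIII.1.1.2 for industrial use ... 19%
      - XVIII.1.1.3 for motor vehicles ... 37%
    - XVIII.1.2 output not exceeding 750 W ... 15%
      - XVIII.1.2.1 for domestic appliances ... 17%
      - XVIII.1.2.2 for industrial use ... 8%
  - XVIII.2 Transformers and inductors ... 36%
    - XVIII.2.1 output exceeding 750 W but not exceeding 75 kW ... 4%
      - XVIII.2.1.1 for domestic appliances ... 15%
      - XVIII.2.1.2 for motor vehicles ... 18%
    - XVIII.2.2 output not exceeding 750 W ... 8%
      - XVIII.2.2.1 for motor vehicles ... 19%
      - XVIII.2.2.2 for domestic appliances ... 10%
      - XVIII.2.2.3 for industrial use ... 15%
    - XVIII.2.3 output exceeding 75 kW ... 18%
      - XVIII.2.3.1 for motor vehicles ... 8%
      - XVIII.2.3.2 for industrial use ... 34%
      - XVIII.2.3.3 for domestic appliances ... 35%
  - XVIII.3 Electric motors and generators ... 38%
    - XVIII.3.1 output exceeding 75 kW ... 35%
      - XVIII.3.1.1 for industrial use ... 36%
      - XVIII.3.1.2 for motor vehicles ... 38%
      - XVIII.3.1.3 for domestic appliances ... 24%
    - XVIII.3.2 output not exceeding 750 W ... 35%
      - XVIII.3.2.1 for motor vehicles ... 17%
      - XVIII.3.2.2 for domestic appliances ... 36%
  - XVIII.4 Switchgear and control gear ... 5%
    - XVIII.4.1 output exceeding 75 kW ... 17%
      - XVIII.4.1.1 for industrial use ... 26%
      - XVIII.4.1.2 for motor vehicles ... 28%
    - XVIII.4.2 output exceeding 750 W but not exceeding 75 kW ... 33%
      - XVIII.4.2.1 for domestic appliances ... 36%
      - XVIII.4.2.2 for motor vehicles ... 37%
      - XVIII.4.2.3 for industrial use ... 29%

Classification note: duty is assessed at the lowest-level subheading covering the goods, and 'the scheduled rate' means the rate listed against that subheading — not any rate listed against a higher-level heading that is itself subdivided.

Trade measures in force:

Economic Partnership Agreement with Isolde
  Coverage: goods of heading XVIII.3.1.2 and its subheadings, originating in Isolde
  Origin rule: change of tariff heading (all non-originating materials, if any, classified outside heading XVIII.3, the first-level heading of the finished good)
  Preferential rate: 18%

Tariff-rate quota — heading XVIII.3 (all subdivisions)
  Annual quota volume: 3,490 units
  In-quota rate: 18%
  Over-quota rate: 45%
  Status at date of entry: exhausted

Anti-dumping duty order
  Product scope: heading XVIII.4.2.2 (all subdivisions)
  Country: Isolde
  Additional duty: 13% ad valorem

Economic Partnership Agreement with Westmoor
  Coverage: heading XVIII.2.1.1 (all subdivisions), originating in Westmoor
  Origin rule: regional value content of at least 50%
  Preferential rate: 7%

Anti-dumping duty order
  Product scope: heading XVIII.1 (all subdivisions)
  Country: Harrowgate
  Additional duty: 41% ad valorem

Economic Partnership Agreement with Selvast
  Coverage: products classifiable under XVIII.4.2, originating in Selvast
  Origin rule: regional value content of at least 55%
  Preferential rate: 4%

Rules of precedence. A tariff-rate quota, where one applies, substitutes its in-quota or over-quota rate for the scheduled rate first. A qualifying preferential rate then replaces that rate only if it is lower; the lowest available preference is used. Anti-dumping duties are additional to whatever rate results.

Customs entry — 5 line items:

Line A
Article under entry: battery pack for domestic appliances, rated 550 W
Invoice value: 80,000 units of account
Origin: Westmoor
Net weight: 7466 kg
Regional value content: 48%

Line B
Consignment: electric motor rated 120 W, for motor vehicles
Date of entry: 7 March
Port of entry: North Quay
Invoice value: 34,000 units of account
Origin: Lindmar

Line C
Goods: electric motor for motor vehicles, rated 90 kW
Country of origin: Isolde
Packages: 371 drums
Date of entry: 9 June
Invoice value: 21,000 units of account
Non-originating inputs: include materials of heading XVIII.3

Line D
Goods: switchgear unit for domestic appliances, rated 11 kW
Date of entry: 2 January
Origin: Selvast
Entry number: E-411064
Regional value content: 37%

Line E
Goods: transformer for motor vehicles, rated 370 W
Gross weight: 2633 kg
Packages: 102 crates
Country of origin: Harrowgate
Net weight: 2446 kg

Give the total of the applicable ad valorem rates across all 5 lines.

162%

Line A: battery pack → XVIII.1; rated 550 W → XVIII.1.2; for domestic appliances → XVIII.1.2.1. Scheduled 17%. Westmoor agreement on XVIII.2.1.1: XVIII.1.2.1 not covered. → 17%.
Line B: electric motor → XVIII.3; rated 120 W → XVIII.3.2; for motor vehicles → XVIII.3.2.1. Scheduled 17%. quota on XVIII.3 exhausted → over-quota 45%. → 45%.
Line C: electric motor → XVIII.3; rated 90 kW → XVIII.3.1; for motor vehicles → XVIII.3.1.2. Scheduled 38%. quota on XVIII.3 exhausted → over-quota 45%; Isolde agreement on XVIII.3.1.2: CTH not met. → 45%.
Line D: switchgear unit → XVIII.4; rated 11 kW → XVIII.4.2; for domestic appliances → XVIII.4.2.1. Scheduled 36%. Selvast agreement on XVIII.4.2: RVC < 55%. → 36%.
Line E: transformer → XVIII.2; rated 370 W → XVIII.2.2; for motor vehicles → XVIII.2.2.1. Scheduled 19%. No special measure applies. → 19%.
Sum: 17% + 45% + 45% + 36% + 19% = 162%.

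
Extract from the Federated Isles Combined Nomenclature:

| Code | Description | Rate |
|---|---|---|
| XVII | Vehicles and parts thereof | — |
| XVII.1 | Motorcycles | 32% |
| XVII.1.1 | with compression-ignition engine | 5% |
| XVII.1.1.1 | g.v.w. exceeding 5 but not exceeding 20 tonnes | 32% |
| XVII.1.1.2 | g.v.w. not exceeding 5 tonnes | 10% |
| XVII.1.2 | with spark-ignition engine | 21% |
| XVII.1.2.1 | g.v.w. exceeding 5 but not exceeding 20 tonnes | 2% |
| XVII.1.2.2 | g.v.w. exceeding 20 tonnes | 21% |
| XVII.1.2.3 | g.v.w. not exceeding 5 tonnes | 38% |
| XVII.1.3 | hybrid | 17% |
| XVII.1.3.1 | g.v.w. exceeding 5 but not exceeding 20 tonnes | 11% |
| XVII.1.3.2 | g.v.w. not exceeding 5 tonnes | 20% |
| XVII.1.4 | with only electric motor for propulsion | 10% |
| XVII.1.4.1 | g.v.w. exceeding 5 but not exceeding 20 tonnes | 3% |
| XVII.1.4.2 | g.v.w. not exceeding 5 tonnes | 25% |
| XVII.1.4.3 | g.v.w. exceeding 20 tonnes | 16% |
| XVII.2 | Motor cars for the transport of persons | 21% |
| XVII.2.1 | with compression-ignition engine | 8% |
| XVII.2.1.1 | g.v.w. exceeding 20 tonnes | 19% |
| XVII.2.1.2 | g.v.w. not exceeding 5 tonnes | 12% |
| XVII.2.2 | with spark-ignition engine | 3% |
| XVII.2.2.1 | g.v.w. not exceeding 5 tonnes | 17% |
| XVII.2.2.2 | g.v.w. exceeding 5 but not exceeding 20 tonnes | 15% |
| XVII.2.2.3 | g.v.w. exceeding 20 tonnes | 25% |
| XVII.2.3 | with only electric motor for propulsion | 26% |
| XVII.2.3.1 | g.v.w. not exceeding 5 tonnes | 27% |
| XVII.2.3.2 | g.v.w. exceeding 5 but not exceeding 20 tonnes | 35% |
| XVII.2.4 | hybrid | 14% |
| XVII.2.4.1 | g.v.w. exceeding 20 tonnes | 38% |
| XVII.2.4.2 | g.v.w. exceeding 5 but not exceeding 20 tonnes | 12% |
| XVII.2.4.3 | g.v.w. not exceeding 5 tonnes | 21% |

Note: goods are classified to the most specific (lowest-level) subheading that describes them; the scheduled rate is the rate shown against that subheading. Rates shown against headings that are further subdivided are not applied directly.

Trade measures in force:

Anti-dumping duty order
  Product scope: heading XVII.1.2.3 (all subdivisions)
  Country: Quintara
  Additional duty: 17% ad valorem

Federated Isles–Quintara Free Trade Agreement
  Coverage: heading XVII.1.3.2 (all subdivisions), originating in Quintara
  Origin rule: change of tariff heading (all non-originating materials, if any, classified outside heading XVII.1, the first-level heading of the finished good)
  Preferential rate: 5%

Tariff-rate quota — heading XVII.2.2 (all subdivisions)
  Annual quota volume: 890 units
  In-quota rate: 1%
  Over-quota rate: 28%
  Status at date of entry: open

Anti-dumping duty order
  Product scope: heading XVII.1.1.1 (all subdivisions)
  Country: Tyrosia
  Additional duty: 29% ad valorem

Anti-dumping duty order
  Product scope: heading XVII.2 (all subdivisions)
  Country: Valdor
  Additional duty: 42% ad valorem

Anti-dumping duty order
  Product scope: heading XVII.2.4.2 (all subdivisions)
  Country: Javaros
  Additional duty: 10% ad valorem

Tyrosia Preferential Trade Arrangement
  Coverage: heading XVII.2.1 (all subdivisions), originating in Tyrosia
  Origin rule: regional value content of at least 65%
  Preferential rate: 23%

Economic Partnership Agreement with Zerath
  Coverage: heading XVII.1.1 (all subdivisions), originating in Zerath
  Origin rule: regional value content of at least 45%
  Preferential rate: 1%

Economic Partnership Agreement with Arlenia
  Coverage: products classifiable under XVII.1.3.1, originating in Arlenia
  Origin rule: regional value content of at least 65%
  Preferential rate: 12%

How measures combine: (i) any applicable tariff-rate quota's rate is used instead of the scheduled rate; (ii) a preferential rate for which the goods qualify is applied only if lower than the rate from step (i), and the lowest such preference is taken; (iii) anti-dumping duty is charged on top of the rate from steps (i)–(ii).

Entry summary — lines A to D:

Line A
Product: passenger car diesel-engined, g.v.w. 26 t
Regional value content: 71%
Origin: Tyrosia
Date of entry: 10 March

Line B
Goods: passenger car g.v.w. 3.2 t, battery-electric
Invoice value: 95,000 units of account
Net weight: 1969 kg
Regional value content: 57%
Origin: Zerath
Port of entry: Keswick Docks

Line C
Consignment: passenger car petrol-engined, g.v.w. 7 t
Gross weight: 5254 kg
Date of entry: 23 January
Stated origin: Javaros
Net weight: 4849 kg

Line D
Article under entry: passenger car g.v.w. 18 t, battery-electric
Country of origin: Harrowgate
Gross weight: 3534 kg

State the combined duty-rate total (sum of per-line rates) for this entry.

Line A: passenger car → XVII.2; diesel-engined → XVII.2.1; g.v.w. 26 t → XVII.2.1.1. Scheduled 19%. Tyrosia agreement on XVII.2.1: RVC ≥ 65% → 23% available; preference 23% not lower than 19% → no reduction. → 19%.
Line B: passenger car → XVII.2; battery-electric → XVII.2.3; g.v.w. 3.2 t → XVII.2.3.1. Scheduled 27%. Zerath agreement on XVII.1.1: XVII.2.3.1 not covered. → 27%.
Line C: passenger car → XVII.2; petrol-engined → XVII.2.2; g.v.w. 7 t → XVII.2.2.2. Scheduled 15%. quota on XVII.2.2 open → in-quota 1%. → 1%.
Line D: passenger car → XVII.2; battery-electric → XVII.2.3; g.v.w. 18 t → XVII.2.3.2. Scheduled 35%. No special measure applies. → 35%.
Sum: 19% + 27% + 1% + 35% = 82%.

82%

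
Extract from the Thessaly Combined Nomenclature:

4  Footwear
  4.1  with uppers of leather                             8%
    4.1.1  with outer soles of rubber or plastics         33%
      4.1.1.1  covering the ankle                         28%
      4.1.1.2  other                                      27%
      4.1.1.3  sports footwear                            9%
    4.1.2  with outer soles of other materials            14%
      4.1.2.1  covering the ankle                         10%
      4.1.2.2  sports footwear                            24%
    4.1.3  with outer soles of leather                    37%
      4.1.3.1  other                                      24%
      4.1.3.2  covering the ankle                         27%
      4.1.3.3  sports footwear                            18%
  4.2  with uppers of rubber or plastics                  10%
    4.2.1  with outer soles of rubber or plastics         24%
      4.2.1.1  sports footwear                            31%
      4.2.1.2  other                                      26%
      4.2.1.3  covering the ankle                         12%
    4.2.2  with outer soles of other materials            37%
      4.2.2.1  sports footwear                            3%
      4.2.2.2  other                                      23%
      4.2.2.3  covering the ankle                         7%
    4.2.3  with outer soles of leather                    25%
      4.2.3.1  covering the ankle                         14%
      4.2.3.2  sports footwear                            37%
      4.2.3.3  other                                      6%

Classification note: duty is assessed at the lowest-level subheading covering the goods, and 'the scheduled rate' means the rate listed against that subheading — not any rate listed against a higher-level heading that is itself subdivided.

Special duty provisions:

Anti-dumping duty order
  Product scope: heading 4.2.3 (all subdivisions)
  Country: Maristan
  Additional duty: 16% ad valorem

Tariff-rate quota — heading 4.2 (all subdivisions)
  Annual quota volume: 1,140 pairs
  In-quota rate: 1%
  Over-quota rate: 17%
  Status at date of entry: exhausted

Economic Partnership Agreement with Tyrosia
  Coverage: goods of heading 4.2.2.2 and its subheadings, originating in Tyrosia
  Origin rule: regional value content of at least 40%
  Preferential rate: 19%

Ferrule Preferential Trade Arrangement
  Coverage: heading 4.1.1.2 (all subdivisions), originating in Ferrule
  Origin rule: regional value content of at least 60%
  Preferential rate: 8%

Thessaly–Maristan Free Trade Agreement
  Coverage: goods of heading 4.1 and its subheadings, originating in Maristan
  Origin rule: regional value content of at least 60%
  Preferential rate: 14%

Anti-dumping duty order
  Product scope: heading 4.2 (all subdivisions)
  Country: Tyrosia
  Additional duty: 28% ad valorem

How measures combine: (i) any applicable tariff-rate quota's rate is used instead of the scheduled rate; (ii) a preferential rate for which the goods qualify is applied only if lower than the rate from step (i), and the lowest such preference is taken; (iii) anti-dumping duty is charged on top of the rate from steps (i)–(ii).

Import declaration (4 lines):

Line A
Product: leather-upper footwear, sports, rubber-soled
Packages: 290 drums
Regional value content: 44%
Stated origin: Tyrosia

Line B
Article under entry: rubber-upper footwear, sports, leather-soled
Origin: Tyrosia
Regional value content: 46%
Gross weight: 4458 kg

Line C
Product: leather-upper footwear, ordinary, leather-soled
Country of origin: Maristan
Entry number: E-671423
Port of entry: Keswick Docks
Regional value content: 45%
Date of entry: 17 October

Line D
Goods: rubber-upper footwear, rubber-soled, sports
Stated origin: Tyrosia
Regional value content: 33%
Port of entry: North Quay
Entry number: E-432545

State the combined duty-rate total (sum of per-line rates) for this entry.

123%

Line A: leather-upper → 4.1; rubber-soled → 4.1.1; sports → 4.1.1.3. Scheduled 9%. Tyrosia agreement on 4.2.2.2: 4.1.1.3 not covered. → 9%.
Line B: rubber-upper → 4.2; leather-soled → 4.2.3; sports → 4.2.3.2. Scheduled 37%. quota on 4.2 exhausted → over-quota 17%; Tyrosia agreement on 4.2.2.2: 4.2.3.2 not covered; anti-dumping (Tyrosia, 4.2): +28%; total 17% + 28% = 45%. → 45%.
Line C: leather-upper → 4.1; leather-soled → 4.1.3; ordinary → 4.1.3.1. Scheduled 24%. Maristan agreement on 4.1: RVC < 60%. → 24%.
Line D: rubber-upper → 4.2; rubber-soled → 4.2.1; sports → 4.2.1.1. Scheduled 31%. quota on 4.2 exhausted → over-quota 17%; Tyrosia agreement on 4.2.2.2: 4.2.1.1 not covered; anti-dumping (Tyrosia, 4.2): +28%; total 17% + 28% = 45%. → 45%.
Sum: 9% + 45% + 24% + 45% = 123%.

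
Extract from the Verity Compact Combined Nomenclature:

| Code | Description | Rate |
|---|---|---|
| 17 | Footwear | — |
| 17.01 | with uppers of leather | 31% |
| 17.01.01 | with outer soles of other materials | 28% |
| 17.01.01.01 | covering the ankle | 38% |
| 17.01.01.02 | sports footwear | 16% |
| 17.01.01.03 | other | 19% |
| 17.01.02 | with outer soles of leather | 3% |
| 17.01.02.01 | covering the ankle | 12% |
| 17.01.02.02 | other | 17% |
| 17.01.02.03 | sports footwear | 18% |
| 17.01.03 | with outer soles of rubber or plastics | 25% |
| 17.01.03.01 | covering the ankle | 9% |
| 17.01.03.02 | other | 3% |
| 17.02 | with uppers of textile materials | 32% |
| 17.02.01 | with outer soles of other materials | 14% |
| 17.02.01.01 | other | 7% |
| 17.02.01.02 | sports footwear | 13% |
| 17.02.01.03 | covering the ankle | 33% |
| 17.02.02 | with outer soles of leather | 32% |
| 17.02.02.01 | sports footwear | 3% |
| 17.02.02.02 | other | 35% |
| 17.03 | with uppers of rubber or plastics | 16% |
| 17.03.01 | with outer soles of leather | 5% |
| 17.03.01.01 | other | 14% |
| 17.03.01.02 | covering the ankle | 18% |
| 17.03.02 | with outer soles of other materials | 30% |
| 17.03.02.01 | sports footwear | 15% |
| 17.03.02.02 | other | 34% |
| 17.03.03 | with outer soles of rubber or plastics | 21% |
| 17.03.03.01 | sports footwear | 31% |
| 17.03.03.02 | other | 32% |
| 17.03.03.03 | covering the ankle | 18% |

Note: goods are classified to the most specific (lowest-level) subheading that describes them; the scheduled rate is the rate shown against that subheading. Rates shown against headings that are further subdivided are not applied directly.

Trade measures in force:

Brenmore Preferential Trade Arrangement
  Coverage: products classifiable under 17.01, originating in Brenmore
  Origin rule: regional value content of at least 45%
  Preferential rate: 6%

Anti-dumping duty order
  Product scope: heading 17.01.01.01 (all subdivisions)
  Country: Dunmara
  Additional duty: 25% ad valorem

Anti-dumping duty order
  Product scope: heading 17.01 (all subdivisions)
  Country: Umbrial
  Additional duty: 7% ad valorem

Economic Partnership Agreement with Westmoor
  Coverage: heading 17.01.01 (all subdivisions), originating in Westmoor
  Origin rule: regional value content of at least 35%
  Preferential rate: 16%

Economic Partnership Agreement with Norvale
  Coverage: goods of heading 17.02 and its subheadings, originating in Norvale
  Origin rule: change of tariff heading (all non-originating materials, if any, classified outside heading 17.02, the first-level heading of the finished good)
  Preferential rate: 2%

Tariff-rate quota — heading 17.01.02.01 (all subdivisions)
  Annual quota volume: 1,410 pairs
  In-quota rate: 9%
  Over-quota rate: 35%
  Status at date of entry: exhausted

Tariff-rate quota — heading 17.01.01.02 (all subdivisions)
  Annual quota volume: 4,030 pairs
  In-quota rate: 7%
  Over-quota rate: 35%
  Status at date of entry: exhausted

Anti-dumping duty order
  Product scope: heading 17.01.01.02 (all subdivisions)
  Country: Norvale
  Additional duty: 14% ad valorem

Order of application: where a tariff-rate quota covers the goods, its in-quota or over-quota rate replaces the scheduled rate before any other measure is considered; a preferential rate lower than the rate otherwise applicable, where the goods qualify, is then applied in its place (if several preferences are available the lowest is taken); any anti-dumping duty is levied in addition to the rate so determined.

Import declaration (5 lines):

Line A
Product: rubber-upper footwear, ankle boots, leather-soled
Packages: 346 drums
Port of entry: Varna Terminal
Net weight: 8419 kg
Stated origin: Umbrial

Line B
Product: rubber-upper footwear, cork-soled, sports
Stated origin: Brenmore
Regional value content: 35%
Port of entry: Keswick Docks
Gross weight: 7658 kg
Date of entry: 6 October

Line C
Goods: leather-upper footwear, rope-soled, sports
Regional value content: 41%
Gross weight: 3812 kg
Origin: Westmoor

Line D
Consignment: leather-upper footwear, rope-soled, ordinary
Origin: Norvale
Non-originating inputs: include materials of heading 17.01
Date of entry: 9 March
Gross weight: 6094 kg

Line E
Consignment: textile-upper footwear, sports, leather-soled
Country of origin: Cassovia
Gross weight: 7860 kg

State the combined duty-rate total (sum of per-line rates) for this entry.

Line A: rubber-upper → 17.03; leather-soled → 17.03.01; ankle boots → 17.03.01.02. Scheduled 18%. No special measure applies. → 18%.
Line B: rubber-upper → 17.03; cork-soled → 17.03.02; sports → 17.03.02.01. Scheduled 15%. Brenmore agreement on 17.01: 17.03.02.01 not covered. → 15%.
Line C: leather-upper → 17.01; rope-soled → 17.01.01; sports → 17.01.01.02. Scheduled 16%. quota on 17.01.01.02 exhausted → over-quota 35%; Westmoor agreement on 17.01.01: RVC ≥ 35% → 16% available; preferential 16%. → 16%.
Line D: leather-upper → 17.01; rope-soled → 17.01.01; ordinary → 17.01.01.03. Scheduled 19%. Norvale agreement on 17.02: 17.01.01.03 not covered. → 19%.
Line E: textile-upper → 17.02; leather-soled → 17.02.02; sports → 17.02.02.01. Scheduled 3%. No special measure applies. → 3%.
Sum: 18% + 15% + 16% + 19% + 3% = 71%.

71%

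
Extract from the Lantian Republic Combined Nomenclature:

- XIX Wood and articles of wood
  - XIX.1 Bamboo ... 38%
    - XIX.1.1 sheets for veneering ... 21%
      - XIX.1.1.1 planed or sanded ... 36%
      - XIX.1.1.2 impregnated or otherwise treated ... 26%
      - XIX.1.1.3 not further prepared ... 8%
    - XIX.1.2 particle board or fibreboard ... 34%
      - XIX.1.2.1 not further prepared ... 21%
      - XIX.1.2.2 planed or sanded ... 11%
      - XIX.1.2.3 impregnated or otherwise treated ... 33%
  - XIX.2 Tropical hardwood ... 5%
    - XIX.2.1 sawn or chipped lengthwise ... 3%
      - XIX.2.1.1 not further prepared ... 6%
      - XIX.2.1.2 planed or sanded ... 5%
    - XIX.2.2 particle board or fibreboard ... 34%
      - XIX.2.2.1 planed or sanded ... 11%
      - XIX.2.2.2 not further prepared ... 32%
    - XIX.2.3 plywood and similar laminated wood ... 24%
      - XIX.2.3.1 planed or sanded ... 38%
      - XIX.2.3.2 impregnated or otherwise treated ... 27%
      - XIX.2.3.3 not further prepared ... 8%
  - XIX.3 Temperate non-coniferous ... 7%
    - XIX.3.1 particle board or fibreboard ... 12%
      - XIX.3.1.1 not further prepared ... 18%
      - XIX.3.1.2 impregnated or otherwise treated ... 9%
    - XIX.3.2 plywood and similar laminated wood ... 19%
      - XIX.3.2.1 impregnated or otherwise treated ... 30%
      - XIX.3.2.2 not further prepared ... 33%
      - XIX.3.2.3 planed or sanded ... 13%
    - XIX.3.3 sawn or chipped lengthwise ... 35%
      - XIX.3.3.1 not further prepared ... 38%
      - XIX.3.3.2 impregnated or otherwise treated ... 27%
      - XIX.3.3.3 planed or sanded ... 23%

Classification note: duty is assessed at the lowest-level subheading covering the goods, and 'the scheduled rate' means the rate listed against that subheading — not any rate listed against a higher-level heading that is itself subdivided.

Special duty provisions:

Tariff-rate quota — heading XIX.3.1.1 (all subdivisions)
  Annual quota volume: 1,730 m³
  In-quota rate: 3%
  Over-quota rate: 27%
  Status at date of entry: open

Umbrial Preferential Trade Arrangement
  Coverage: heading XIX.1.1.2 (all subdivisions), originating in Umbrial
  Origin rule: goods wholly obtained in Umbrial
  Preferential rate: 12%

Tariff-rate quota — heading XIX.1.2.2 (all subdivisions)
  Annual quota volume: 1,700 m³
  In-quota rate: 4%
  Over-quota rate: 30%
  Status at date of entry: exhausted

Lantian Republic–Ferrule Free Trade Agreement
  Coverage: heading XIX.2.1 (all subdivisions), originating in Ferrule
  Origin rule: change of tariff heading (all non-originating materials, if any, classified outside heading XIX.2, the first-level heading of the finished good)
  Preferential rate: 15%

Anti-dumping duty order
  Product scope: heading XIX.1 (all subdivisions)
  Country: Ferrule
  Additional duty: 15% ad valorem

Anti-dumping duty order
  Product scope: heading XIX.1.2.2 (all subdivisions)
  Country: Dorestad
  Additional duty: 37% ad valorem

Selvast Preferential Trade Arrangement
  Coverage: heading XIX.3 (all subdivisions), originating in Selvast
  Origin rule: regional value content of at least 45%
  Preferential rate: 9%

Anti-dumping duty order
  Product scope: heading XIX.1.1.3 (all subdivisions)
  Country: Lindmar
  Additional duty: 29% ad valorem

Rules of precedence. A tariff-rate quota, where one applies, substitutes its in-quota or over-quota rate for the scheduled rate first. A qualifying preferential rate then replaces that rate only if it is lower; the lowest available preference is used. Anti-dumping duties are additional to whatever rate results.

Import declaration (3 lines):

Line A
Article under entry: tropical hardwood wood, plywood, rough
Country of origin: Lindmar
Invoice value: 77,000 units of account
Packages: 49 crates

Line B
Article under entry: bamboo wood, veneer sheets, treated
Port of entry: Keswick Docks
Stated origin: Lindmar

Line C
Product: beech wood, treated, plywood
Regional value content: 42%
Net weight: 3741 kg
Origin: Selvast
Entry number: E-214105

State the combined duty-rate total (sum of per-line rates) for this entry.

Line A: tropical hardwood → XIX.2; plywood → XIX.2.3; rough → XIX.2.3.3. Scheduled 8%. No special measure applies. → 8%.
Line B: bamboo → XIX.1; veneer sheets → XIX.1.1; treated → XIX.1.1.2. Scheduled 26%. No special measure applies. → 26%.
Line C: beech → XIX.3; plywood → XIX.3.2; treated → XIX.3.2.1. Scheduled 30%. Selvast agreement on XIX.3: RVC < 45%. → 30%.
Sum: 8% + 26% + 30% = 64%.

64%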